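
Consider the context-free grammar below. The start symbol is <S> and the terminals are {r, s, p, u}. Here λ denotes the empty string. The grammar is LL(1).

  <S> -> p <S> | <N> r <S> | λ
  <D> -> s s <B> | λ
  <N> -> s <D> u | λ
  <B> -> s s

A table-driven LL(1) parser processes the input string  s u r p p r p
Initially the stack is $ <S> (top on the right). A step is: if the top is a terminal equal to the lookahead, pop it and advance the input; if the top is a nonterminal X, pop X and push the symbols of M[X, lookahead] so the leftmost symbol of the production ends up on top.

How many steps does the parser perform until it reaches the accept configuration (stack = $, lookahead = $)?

16

step 1: stack=$ <S>  input=s u r p p r p $  — expand <S> -> <N> r <S>
step 2: stack=$ <S> r <N>  input=s u r p p r p $  — expand <N> -> s <D> u
step 3: stack=$ <S> r u <D> s  input=s u r p p r p $  — match s
step 4: stack=$ <S> r u <D>  input=u r p p r p $  — expand <D> -> λ
step 5: stack=$ <S> r u  input=u r p p r p $  — match u
step 6: stack=$ <S> r  input=r p p r p $  — match r
step 7: stack=$ <S>  input=p p r p $  — expand <S> -> p <S>
step 8: stack=$ <S> p  input=p p r p $  — match p
step 9: stack=$ <S>  input=p r p $  — expand <S> -> p <S>
step 10: stack=$ <S> p  input=p r p $  — match p
step 11: stack=$ <S>  input=r p $  — expand <S> -> <N> r <S>
step 12: stack=$ <S> r <N>  input=r p $  — expand <N> -> λ
step 13: stack=$ <S> r  input=r p $  — match r
step 14: stack=$ <S>  input=p $  — expand <S> -> p <S>
step 15: stack=$ <S> p  input=p $  — match p
step 16: stack=$ <S>  input=$  — expand <S> -> λ
Accept reached after 16 steps.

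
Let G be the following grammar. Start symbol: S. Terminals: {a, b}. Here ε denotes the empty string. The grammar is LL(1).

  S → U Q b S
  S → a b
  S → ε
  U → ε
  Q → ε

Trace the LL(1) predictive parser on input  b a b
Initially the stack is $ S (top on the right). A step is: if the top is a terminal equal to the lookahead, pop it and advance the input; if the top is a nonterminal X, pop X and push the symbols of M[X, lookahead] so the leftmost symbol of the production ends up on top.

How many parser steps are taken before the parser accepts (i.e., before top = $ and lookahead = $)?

7

step 1: stack=$ S  input=b a b $  — expand S → U Q b S
step 2: stack=$ S b Q U  input=b a b $  — expand U → ε
step 3: stack=$ S b Q  input=b a b $  — expand Q → ε
step 4: stack=$ S b  input=b a b $  — match b
step 5: stack=$ S  input=a b $  — expand S → a b
step 6: stack=$ b a  input=a b $  — match a
step 7: stack=$ b  input=b $  — match b
Accept reached after 7 steps.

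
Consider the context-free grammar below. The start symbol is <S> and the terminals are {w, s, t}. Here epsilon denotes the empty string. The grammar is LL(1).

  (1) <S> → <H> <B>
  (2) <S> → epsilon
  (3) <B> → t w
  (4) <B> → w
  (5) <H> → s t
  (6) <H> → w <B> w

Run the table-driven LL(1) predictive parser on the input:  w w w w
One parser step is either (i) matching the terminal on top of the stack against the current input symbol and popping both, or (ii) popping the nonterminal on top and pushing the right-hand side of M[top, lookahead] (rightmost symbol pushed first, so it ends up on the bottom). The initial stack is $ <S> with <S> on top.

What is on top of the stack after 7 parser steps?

w

     Stack          Input      Action
  1  $ <S>          w w w w $  expand <S> → <H> <B>
  2  $ <B> <H>      w w w w $  expand <H> → w <B> w
  3  $ <B> w <B> w  w w w w $  match w
  4  $ <B> w <B>    w w w $    expand <B> → w
  5  $ <B> w w      w w w $    match w
  6  $ <B> w        w w $      match w
  7  $ <B>          w $        expand <B> → w
Stack after step 7: $ w (top = w).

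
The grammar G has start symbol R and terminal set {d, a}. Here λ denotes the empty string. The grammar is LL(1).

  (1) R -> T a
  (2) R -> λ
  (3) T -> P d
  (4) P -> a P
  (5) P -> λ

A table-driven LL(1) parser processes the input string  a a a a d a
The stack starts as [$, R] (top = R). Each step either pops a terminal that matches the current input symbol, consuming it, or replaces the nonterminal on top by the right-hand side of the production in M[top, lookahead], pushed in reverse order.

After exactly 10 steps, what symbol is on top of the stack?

P

step 1: stack=$ R  input=a a a a d a $  — expand R -> T a
step 2: stack=$ a T  input=a a a a d a $  — expand T -> P d
step 3: stack=$ a d P  input=a a a a d a $  — expand P -> a P
step 4: stack=$ a d P a  input=a a a a d a $  — match a
step 5: stack=$ a d P  input=a a a d a $  — expand P -> a P
step 6: stack=$ a d P a  input=a a a d a $  — match a
step 7: stack=$ a d P  input=a a d a $  — expand P -> a P
step 8: stack=$ a d P a  input=a a d a $  — match a
step 9: stack=$ a d P  input=a d a $  — expand P -> a P
step 10: stack=$ a d P a  input=a d a $  — match a
Stack after step 10: $ a d P (top = P).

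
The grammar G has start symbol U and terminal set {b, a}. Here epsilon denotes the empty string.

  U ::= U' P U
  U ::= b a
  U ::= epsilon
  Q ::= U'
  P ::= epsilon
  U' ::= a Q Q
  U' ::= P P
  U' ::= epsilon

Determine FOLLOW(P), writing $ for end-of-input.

{$, a, b}

FIRST(P) = {epsilon}
FIRST(U') = {epsilon, a}  (via P P)
FIRST(U) = {epsilon, a, b}  (via U' P U)
FIRST(Q) = {epsilon, a}  (via U')
FOLLOW(U) includes $ since U is the start symbol.
FOLLOW(U): in U::=U' P U, the suffix after U is empty (adds nothing new). Thus FOLLOW(U) = {$}.
FOLLOW(Q): in U'::=a Q Q (occurrence 1), Q is followed by Q with FIRST {epsilon, a}; in U'::=a Q Q (occurrence 1), the suffix after Q is nullable, so FOLLOW(Q) ⊇ FOLLOW(U') = {$, a, b}; in U'::=a Q Q (occurrence 2), the suffix after Q is empty, so FOLLOW(Q) ⊇ FOLLOW(U') = {$, a, b}. Thus FOLLOW(Q) = {$, a, b}.
FOLLOW(U'): in U::=U' P U, U' is followed by P U with FIRST {epsilon, a, b}; in U::=U' P U, the suffix after U' is nullable, so FOLLOW(U') ⊇ FOLLOW(U) = {$}; in Q::=U', the suffix after U' is empty, so FOLLOW(U') ⊇ FOLLOW(Q) = {$, a, b}. Thus FOLLOW(U') = {$, a, b}.
FOLLOW(P): in U::=U' P U, P is followed by U with FIRST {epsilon, a, b}; in U::=U' P U, the suffix after P is nullable, so FOLLOW(P) ⊇ FOLLOW(U) = {$}; in U'::=P P (occurrence 1), P is followed by P with FIRST {epsilon}; in U'::=P P (occurrence 1), the suffix after P is nullable, so FOLLOW(P) ⊇ FOLLOW(U') = {$, a, b}; in U'::=P P (occurrence 2), the suffix after P is empty, so FOLLOW(P) ⊇ FOLLOW(U') = {$, a, b}. Thus FOLLOW(P) = {$, a, b}.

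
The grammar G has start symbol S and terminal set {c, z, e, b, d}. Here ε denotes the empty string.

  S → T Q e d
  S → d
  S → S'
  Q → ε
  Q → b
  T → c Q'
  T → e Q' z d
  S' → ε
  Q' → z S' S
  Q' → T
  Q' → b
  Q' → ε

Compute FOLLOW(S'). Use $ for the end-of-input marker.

{$, b, c, d, e, z}

FIRST(Q) = {ε, b}
FIRST(T) = {c, e}
FIRST(S') = {ε}
FIRST(S) = {ε, c, d, e}  (via T Q e d, S')
FIRST(Q') = {ε, b, c, e, z}  (via T)
FOLLOW(S) includes $ since S is the start symbol.
FOLLOW(Q): in S→T Q e d, Q is followed by e d with FIRST {e}. Thus FOLLOW(Q) = {e}.
FOLLOW(S): in Q'→z S' S, the suffix after S is empty, so FOLLOW(S) ⊇ FOLLOW(Q') = {b, e, z}. Thus FOLLOW(S) = {$, b, e, z}.
FOLLOW(T): in S→T Q e d, T is followed by Q e d with FIRST {b, e}; in Q'→T, the suffix after T is empty, so FOLLOW(T) ⊇ FOLLOW(Q') = {b, e, z}. Thus FOLLOW(T) = {b, e, z}.
FOLLOW(Q'): in T→c Q', the suffix after Q' is empty, so FOLLOW(Q') ⊇ FOLLOW(T) = {b, e, z}; in T→e Q' z d, Q' is followed by z d with FIRST {z}. Thus FOLLOW(Q') = {b, e, z}.
FOLLOW(S'): in S→S', the suffix after S' is empty, so FOLLOW(S') ⊇ FOLLOW(S) = {$, b, e, z}; in Q'→z S' S, S' is followed by S with FIRST {ε, c, d, e}; in Q'→z S' S, the suffix after S' is nullable, so FOLLOW(S') ⊇ FOLLOW(Q') = {b, e, z}. Thus FOLLOW(S') = {$, b, c, d, e, z}.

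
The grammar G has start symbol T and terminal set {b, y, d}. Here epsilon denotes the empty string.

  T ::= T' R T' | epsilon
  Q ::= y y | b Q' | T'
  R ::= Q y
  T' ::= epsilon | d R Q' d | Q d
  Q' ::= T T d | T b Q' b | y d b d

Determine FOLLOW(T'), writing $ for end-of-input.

FIRST(T) = {epsilon, b, d, y}  (via T' R T')
FIRST(Q') = {b, d, y}  (via T T d, T b Q' b)
FIRST(Q) = {epsilon, b, d, y}  (via T')
FIRST(R) = {b, d, y}  (via Q y)
FIRST(T') = {epsilon, b, d, y}  (via Q d)
FOLLOW(T) includes $ since T is the start symbol.
FOLLOW(T): in Q'::=T T d (occurrence 1), T is followed by T d with FIRST {b, d, y}; in Q'::=T T d (occurrence 2), T is followed by d with FIRST {d}; in Q'::=T b Q' b, T is followed by b Q' b with FIRST {b}. Thus FOLLOW(T) = {$, b, d, y}.
FOLLOW(Q): in R::=Q y, Q is followed by y with FIRST {y}; in T'::=Q d, Q is followed by d with FIRST {d}. Thus FOLLOW(Q) = {d, y}.
FOLLOW(R): in T::=T' R T', R is followed by T' with FIRST {epsilon, b, d, y}; in T::=T' R T', the suffix after R is nullable, so FOLLOW(R) ⊇ FOLLOW(T) = {$, b, d, y}; in T'::=d R Q' d, R is followed by Q' d with FIRST {b, d, y}. Thus FOLLOW(R) = {$, b, d, y}.
FOLLOW(T'): in T::=T' R T' (occurrence 1), T' is followed by R T' with FIRST {b, d, y}; in T::=T' R T' (occurrence 2), the suffix after T' is empty, so FOLLOW(T') ⊇ FOLLOW(T) = {$, b, d, y}; in Q::=T', the suffix after T' is empty, so FOLLOW(T') ⊇ FOLLOW(Q) = {d, y}. Thus FOLLOW(T') = {$, b, d, y}.
FOLLOW(Q'): in Q::=b Q', the suffix after Q' is empty, so FOLLOW(Q') ⊇ FOLLOW(Q) = {d, y}; in T'::=d R Q' d, Q' is followed by d with FIRST {d}; in Q'::=T b Q' b, Q' is followed by b with FIRST {b}. Thus FOLLOW(Q') = {b, d, y}.

{$, b, d, y}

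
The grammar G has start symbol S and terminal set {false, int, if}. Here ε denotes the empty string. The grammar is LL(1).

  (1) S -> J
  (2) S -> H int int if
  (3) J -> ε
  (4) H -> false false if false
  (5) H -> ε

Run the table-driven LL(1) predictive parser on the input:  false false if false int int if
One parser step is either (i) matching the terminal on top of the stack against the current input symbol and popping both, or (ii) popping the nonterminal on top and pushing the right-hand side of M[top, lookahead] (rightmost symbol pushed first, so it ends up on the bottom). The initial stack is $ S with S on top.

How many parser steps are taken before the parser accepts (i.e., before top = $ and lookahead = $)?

step 1: stack=$ S  input=false false if false int int if $  — expand S -> H int int if
step 2: stack=$ if int int H  input=false false if false int int if $  — expand H -> false false if false
step 3: stack=$ if int int false if false false  input=false false if false int int if $  — match false
step 4: stack=$ if int int false if false  input=false if false int int if $  — match false
step 5: stack=$ if int int false if  input=if false int int if $  — match if
step 6: stack=$ if int int false  input=false int int if $  — match false
step 7: stack=$ if int int  input=int int if $  — match int
step 8: stack=$ if int  input=int if $  — match int
step 9: stack=$ if  input=if $  — match if
Accept reached after 9 steps.

9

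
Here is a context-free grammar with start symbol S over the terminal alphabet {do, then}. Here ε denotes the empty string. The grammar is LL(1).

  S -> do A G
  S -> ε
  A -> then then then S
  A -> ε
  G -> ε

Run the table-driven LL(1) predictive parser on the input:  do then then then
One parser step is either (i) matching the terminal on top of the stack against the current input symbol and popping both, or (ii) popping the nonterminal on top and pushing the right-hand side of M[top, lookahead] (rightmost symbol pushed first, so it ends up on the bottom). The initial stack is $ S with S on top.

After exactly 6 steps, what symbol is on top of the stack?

S

step 1: stack=$ S  input=do then then then $  — expand S -> do A G
step 2: stack=$ G A do  input=do then then then $  — match do
step 3: stack=$ G A  input=then then then $  — expand A -> then then then S
step 4: stack=$ G S then then then  input=then then then $  — match then
step 5: stack=$ G S then then  input=then then $  — match then
step 6: stack=$ G S then  input=then $  — match then
Stack after step 6: $ G S (top = S).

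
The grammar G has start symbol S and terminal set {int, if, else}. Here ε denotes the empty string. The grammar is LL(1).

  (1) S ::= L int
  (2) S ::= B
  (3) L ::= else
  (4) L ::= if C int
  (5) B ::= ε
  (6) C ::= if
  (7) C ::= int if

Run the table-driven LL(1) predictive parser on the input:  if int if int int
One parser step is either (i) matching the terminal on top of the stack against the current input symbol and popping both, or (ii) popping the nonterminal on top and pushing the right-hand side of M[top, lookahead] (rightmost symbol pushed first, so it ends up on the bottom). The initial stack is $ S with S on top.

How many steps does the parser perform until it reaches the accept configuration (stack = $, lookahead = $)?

step 1: stack=$ S  input=if int if int int $  — expand S ::= L int
step 2: stack=$ int L  input=if int if int int $  — expand L ::= if C int
step 3: stack=$ int int C if  input=if int if int int $  — match if
step 4: stack=$ int int C  input=int if int int $  — expand C ::= int if
step 5: stack=$ int int if int  input=int if int int $  — match int
step 6: stack=$ int int if  input=if int int $  — match if
step 7: stack=$ int int  input=int int $  — match int
step 8: stack=$ int  input=int $  — match int
Accept reached after 8 steps.

8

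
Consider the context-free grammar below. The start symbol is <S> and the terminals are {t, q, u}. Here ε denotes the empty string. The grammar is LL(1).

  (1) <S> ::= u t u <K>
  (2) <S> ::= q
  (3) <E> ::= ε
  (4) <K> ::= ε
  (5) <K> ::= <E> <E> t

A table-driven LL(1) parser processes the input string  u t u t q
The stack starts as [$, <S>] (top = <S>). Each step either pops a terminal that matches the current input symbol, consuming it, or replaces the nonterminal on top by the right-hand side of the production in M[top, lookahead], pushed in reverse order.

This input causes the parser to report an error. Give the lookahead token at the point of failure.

     Stack        Input        Action
  1  $ <S>        u t u t q $  expand <S> ::= u t u <K>
  2  $ <K> u t u  u t u t q $  match u
  3  $ <K> u t    t u t q $    match t
  4  $ <K> u      u t q $      match u
  5  $ <K>        t q $        expand <K> ::= <E> <E> t
  6  $ t <E> <E>  t q $        expand <E> ::= ε
  7  $ t <E>      t q $        expand <E> ::= ε
  8  $ t          t q $        match t
  9  $            q $          error: stack empty but input remains

q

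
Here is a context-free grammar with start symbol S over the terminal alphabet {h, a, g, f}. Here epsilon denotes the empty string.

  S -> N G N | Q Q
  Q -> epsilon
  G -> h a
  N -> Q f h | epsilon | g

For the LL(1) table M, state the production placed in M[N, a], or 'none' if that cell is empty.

none

FIRST(Q) = {epsilon}
FIRST(G) = {h}
FIRST(N) = {epsilon, f, g}  (via Q f h)
FIRST(S) = {epsilon, f, g, h}  (via N G N, Q Q)
FOLLOW(S) includes $ since S is the start symbol.
FOLLOW(S): S appears on no right-hand side. Thus FOLLOW(S) = {$}.
FOLLOW(N): in S->N G N (occurrence 1), N is followed by G N with FIRST {h}; in S->N G N (occurrence 2), the suffix after N is empty, so FOLLOW(N) ⊇ FOLLOW(S) = {$}. Thus FOLLOW(N) = {$, h}.
For N -> Q f h: FIRST(Q f h) = {f}, so it goes in M[N, t] for t ∈ {f}.
For N -> epsilon: FIRST(epsilon) = {epsilon}, so it goes in M[N, t] for t ∈ {}; since epsilon ∈ FIRST, also for every t ∈ FOLLOW(N) = {$, h}.
For N -> g: FIRST(g) = {g}, so it goes in M[N, t] for t ∈ {g}.
None of these place a production in M[N, a].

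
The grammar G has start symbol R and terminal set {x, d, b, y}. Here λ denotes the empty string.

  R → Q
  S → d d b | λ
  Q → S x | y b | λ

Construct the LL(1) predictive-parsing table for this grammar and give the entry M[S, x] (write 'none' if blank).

FIRST(S): from S→d d b we get {d}; from S→λ we get {λ}. So FIRST(S) = {λ, d}.
FIRST(Q): from Q→S x we get {d, x}; from Q→y b we get {y}; from Q→λ we get {λ}. So FIRST(Q) = {λ, d, x, y}.
FIRST(R): from R→Q we get {λ, d, x, y}. So FIRST(R) = {λ, d, x, y}.
FOLLOW(R) includes $ since R is the start symbol.
FOLLOW(S): in Q→S x, S is followed by x with FIRST {x}. Thus FOLLOW(S) = {x}.
For S → d d b: FIRST(d d b) = {d}, so it goes in M[S, t] for t ∈ {d}.
For S → λ: FIRST(λ) = {λ}, so it goes in M[S, t] for t ∈ {}; since λ ∈ FIRST, also for every t ∈ FOLLOW(S) = {x}.

S → λ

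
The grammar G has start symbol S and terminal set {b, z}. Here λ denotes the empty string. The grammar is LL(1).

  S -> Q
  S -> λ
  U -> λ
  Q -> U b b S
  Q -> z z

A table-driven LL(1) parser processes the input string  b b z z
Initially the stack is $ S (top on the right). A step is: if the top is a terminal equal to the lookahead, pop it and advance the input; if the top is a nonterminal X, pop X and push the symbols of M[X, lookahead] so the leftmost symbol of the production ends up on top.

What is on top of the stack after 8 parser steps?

     Stack      Input      Action
  1  $ S        b b z z $  expand S -> Q
  2  $ Q        b b z z $  expand Q -> U b b S
  3  $ S b b U  b b z z $  expand U -> λ
  4  $ S b b    b b z z $  match b
  5  $ S b      b z z $    match b
  6  $ S        z z $      expand S -> Q
  7  $ Q        z z $      expand Q -> z z
  8  $ z z      z z $      match z
Stack after step 8: $ z (top = z).

z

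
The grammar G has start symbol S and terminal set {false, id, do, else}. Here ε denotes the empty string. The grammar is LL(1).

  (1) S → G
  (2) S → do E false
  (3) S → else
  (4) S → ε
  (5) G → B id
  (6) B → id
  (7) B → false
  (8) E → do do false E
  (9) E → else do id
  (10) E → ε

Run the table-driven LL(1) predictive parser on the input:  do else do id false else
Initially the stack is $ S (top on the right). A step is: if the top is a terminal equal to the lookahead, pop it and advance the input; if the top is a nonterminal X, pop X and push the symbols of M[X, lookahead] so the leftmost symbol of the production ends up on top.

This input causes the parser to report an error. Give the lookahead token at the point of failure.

else

step 1: stack=$ S  input=do else do id false else $  — expand S → do E false
step 2: stack=$ false E do  input=do else do id false else $  — match do
step 3: stack=$ false E  input=else do id false else $  — expand E → else do id
step 4: stack=$ false id do else  input=else do id false else $  — match else
step 5: stack=$ false id do  input=do id false else $  — match do
step 6: stack=$ false id  input=id false else $  — match id
step 7: stack=$ false  input=false else $  — match false
step 8: stack=$  input=else $  — error: stack empty but input remains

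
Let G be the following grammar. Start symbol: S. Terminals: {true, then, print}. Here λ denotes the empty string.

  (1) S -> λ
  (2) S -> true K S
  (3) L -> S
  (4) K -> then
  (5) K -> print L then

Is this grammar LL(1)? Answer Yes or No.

FIRST(S) = {λ, true}
FIRST(L) = {λ, true}
FIRST(K) = {print, then}
FOLLOW(S) = {$, then}
FOLLOW(L) = {then}
FOLLOW(K) = {$, then, true}
Each cell of M receives at most one production.

Yes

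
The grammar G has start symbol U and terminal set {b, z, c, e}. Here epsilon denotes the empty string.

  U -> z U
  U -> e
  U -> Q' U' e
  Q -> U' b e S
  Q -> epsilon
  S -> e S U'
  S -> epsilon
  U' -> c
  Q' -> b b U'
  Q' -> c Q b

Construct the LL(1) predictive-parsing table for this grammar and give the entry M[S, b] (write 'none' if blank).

FIRST(S): from S->e S U' we get {e}; from S->epsilon we get {epsilon}. So FIRST(S) = {epsilon, e}.
FIRST(U'): from U'->c we get {c}. So FIRST(U') = {c}.
FIRST(Q'): from Q'->b b U' we get {b}; from Q'->c Q b we get {c}. So FIRST(Q') = {b, c}.
FIRST(U): from U->z U we get {z}; from U->e we get {e}; from U->Q' U' e we get {b, c}. So FIRST(U) = {b, c, e, z}.
FIRST(Q): from Q->U' b e S we get {c}; from Q->epsilon we get {epsilon}. So FIRST(Q) = {epsilon, c}.
FOLLOW(U) includes $ since U is the start symbol.
FOLLOW(Q): in Q'->c Q b, Q is followed by b with FIRST {b}. Thus FOLLOW(Q) = {b}.
FOLLOW(S): in Q->U' b e S, the suffix after S is empty, so FOLLOW(S) ⊇ FOLLOW(Q) = {b}; in S->e S U', S is followed by U' with FIRST {c}. Thus FOLLOW(S) = {b, c}.
For S -> e S U': FIRST(e S U') = {e}, so it goes in M[S, t] for t ∈ {e}.
For S -> epsilon: FIRST(epsilon) = {epsilon}, so it goes in M[S, t] for t ∈ {}; since epsilon ∈ FIRST, also for every t ∈ FOLLOW(S) = {b, c}.

S -> epsilon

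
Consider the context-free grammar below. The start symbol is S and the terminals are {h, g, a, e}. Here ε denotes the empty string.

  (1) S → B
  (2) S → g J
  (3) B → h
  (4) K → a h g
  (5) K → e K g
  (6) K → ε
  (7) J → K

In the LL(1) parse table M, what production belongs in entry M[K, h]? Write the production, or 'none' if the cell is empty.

none

FIRST(B) = {h}
FIRST(K) = {ε, a, e}
FIRST(S) = {g, h}  (via B)
FIRST(J) = {ε, a, e}  (via K)
FOLLOW(S) includes $ since S is the start symbol.
FOLLOW(J): in S→g J, the suffix after J is empty, so FOLLOW(J) ⊇ FOLLOW(S) = {$}. Thus FOLLOW(J) = {$}.
FOLLOW(K): in K→e K g, K is followed by g with FIRST {g}; in J→K, the suffix after K is empty, so FOLLOW(K) ⊇ FOLLOW(J) = {$}. Thus FOLLOW(K) = {$, g}.
For K → a h g: FIRST(a h g) = {a}, so it goes in M[K, t] for t ∈ {a}.
For K → e K g: FIRST(e K g) = {e}, so it goes in M[K, t] for t ∈ {e}.
For K → ε: FIRST(ε) = {ε}, so it goes in M[K, t] for t ∈ {}; since ε ∈ FIRST, also for every t ∈ FOLLOW(K) = {$, g}.
None of these place a production in M[K, h].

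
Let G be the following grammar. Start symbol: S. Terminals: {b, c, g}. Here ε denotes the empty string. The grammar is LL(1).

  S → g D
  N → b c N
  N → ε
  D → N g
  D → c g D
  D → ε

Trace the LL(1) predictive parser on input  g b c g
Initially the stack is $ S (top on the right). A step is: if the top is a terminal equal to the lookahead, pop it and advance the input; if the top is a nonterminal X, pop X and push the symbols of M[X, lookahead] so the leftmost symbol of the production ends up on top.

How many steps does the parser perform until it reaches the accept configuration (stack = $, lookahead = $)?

8

     Stack      Input      Action
  1  $ S        g b c g $  expand S → g D
  2  $ D g      g b c g $  match g
  3  $ D        b c g $    expand D → N g
  4  $ g N      b c g $    expand N → b c N
  5  $ g N c b  b c g $    match b
  6  $ g N c    c g $      match c
  7  $ g N      g $        expand N → ε
  8  $ g        g $        match g
Accept reached after 8 steps.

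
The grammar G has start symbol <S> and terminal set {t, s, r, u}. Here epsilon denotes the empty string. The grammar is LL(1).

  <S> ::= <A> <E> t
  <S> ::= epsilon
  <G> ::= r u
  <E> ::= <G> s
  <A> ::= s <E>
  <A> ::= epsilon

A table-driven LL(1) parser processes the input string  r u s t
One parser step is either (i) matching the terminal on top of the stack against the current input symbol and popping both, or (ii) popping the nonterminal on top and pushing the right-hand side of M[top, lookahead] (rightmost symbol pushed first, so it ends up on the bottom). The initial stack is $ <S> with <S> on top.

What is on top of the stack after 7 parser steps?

step 1: stack=$ <S>  input=r u s t $  — expand <S> ::= <A> <E> t
step 2: stack=$ t <E> <A>  input=r u s t $  — expand <A> ::= epsilon
step 3: stack=$ t <E>  input=r u s t $  — expand <E> ::= <G> s
step 4: stack=$ t s <G>  input=r u s t $  — expand <G> ::= r u
step 5: stack=$ t s u r  input=r u s t $  — match r
step 6: stack=$ t s u  input=u s t $  — match u
step 7: stack=$ t s  input=s t $  — match s
Stack after step 7: $ t (top = t).

t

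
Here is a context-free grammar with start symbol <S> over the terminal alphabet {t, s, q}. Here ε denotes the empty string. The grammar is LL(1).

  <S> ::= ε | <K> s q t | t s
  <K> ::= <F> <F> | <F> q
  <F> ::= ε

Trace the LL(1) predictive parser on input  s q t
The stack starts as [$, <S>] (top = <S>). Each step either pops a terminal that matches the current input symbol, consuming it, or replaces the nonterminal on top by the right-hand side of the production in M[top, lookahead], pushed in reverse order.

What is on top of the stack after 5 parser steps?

step 1: stack=$ <S>  input=s q t $  — expand <S> ::= <K> s q t
step 2: stack=$ t q s <K>  input=s q t $  — expand <K> ::= <F> <F>
step 3: stack=$ t q s <F> <F>  input=s q t $  — expand <F> ::= ε
step 4: stack=$ t q s <F>  input=s q t $  — expand <F> ::= ε
step 5: stack=$ t q s  input=s q t $  — match s
Stack after step 5: $ t q (top = q).

q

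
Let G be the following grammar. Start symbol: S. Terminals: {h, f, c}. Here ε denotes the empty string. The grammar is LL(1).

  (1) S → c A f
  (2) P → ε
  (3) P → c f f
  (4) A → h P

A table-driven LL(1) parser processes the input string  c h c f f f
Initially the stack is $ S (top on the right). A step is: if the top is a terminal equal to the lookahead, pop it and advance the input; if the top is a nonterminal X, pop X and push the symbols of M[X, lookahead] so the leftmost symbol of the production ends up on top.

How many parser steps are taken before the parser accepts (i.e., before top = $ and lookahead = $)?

9

step 1: stack=$ S  input=c h c f f f $  — expand S → c A f
step 2: stack=$ f A c  input=c h c f f f $  — match c
step 3: stack=$ f A  input=h c f f f $  — expand A → h P
step 4: stack=$ f P h  input=h c f f f $  — match h
step 5: stack=$ f P  input=c f f f $  — expand P → c f f
step 6: stack=$ f f f c  input=c f f f $  — match c
step 7: stack=$ f f f  input=f f f $  — match f
step 8: stack=$ f f  input=f f $  — match f
step 9: stack=$ f  input=f $  — match f
Accept reached after 9 steps.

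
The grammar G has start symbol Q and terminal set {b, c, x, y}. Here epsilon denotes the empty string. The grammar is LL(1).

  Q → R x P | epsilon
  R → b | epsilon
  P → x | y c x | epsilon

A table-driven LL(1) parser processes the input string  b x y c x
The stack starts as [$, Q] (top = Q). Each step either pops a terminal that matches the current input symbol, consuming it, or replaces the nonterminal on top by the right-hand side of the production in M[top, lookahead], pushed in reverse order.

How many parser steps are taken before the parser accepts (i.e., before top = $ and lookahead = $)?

     Stack    Input        Action
  1  $ Q      b x y c x $  expand Q → R x P
  2  $ P x R  b x y c x $  expand R → b
  3  $ P x b  b x y c x $  match b
  4  $ P x    x y c x $    match x
  5  $ P      y c x $      expand P → y c x
  6  $ x c y  y c x $      match y
  7  $ x c    c x $        match c
  8  $ x      x $          match x
Accept reached after 8 steps.

8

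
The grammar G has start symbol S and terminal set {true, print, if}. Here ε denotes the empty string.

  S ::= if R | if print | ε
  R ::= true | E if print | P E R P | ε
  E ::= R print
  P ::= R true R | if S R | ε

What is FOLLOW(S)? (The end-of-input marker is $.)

{$, if, print, true}

FIRST(S): from S::=if R we get {if}; from S::=if print we get {if}; from S::=ε we get {ε}. So FIRST(S) = {ε, if}.
FIRST(R): from R::=true we get {true}; from R::=E if print we get {if, print, true}; from R::=P E R P we get {if, print, true}; from R::=ε we get {ε}. So FIRST(R) = {ε, if, print, true}.
FIRST(E): from E::=R print we get {if, print, true}. So FIRST(E) = {if, print, true}.
FIRST(P): from P::=R true R we get {if, print, true}; from P::=if S R we get {if}; from P::=ε we get {ε}. So FIRST(P) = {ε, if, print, true}.
FOLLOW(S) includes $ since S is the start symbol.
FOLLOW(S): in P::=if S R, S is followed by R with FIRST {ε, if, print, true}; in P::=if S R, the suffix after S is nullable, so FOLLOW(S) ⊇ FOLLOW(P) = {$, if, print, true}. Thus FOLLOW(S) = {$, if, print, true}.
FOLLOW(R): in S::=if R, the suffix after R is empty, so FOLLOW(R) ⊇ FOLLOW(S) = {$, if, print, true}; in R::=P E R P, R is followed by P with FIRST {ε, if, print, true}; in R::=P E R P, the suffix after R is nullable (adds nothing new); in E::=R print, R is followed by print with FIRST {print}; in P::=R true R (occurrence 1), R is followed by true R with FIRST {true}; in P::=R true R (occurrence 2), the suffix after R is empty, so FOLLOW(R) ⊇ FOLLOW(P) = {$, if, print, true}; in P::=if S R, the suffix after R is empty, so FOLLOW(R) ⊇ FOLLOW(P) = {$, if, print, true}. Thus FOLLOW(R) = {$, if, print, true}.
FOLLOW(E): in R::=E if print, E is followed by if print with FIRST {if}; in R::=P E R P, E is followed by R P with FIRST {ε, if, print, true}; in R::=P E R P, the suffix after E is nullable, so FOLLOW(E) ⊇ FOLLOW(R) = {$, if, print, true}. Thus FOLLOW(E) = {$, if, print, true}.
FOLLOW(P): in R::=P E R P (occurrence 1), P is followed by E R P with FIRST {if, print, true}; in R::=P E R P (occurrence 2), the suffix after P is empty, so FOLLOW(P) ⊇ FOLLOW(R) = {$, if, print, true}. Thus FOLLOW(P) = {$, if, print, true}.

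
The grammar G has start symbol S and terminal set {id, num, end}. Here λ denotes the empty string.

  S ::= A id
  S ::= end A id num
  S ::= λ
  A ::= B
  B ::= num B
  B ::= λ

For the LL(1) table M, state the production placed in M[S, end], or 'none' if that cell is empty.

S ::= end A id num

FIRST(B) = {λ, num}
FIRST(A) = {λ, num}  (via B)
FIRST(S) = {λ, end, id, num}  (via A id)
FOLLOW(S) includes $ since S is the start symbol.
FOLLOW(S): S appears on no right-hand side. Thus FOLLOW(S) = {$}.
For S ::= A id: FIRST(A id) = {id, num}, so it goes in M[S, t] for t ∈ {id, num}.
For S ::= end A id num: FIRST(end A id num) = {end}, so it goes in M[S, t] for t ∈ {end}.
For S ::= λ: FIRST(λ) = {λ}, so it goes in M[S, t] for t ∈ {}; since λ ∈ FIRST, also for every t ∈ FOLLOW(S) = {$}.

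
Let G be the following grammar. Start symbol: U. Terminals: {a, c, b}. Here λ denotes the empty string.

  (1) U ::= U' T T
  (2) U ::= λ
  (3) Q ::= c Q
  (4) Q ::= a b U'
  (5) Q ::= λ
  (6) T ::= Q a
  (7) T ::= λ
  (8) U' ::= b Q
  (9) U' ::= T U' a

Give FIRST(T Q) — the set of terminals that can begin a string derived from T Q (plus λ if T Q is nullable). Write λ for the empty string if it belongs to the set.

FIRST(Q) = {λ, a, c}
FIRST(T) = {λ, a, c}  (via Q a)
FIRST(U') = {a, b, c}  (via T U' a)
FIRST(U) = {λ, a, b, c}  (via U' T T)
FIRST(T Q): take FIRST of each symbol in turn, carrying on past any symbol whose FIRST contains λ; result {λ, a, c}.

{λ, a, c}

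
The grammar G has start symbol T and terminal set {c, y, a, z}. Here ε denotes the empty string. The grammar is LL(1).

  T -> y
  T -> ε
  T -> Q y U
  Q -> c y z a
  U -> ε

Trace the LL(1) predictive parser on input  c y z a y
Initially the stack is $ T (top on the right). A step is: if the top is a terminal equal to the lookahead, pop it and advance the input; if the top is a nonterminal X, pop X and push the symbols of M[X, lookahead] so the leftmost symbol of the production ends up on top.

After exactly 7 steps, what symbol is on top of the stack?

U

step 1: stack=$ T  input=c y z a y $  — expand T -> Q y U
step 2: stack=$ U y Q  input=c y z a y $  — expand Q -> c y z a
step 3: stack=$ U y a z y c  input=c y z a y $  — match c
step 4: stack=$ U y a z y  input=y z a y $  — match y
step 5: stack=$ U y a z  input=z a y $  — match z
step 6: stack=$ U y a  input=a y $  — match a
step 7: stack=$ U y  input=y $  — match y
Stack after step 7: $ U (top = U).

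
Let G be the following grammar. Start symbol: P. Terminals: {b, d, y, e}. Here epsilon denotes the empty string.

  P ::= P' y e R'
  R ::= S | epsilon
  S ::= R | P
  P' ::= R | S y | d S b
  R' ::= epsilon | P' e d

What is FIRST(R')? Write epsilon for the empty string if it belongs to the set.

{epsilon, d, e, y}

FIRST(P) = {d, y}  (via P' y e R')
FIRST(R) = {epsilon, d, y}  (via S)
FIRST(S) = {epsilon, d, y}  (via R, P)
FIRST(P') = {epsilon, d, y}  (via R, S y)
FIRST(R') = {epsilon, d, e, y}  (via P' e d)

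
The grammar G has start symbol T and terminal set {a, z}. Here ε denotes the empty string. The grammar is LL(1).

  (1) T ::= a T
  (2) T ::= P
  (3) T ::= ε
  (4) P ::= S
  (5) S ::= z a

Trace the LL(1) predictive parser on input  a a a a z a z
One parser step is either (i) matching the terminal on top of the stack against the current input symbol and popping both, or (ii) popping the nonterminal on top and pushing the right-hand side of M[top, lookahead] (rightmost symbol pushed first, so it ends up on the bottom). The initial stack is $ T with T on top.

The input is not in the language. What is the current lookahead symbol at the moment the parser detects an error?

step 1: stack=$ T  input=a a a a z a z $  — expand T ::= a T
step 2: stack=$ T a  input=a a a a z a z $  — match a
step 3: stack=$ T  input=a a a z a z $  — expand T ::= a T
step 4: stack=$ T a  input=a a a z a z $  — match a
step 5: stack=$ T  input=a a z a z $  — expand T ::= a T
step 6: stack=$ T a  input=a a z a z $  — match a
step 7: stack=$ T  input=a z a z $  — expand T ::= a T
step 8: stack=$ T a  input=a z a z $  — match a
step 9: stack=$ T  input=z a z $  — expand T ::= P
step 10: stack=$ P  input=z a z $  — expand P ::= S
step 11: stack=$ S  input=z a z $  — expand S ::= z a
step 12: stack=$ a z  input=z a z $  — match z
step 13: stack=$ a  input=a z $  — match a
step 14: stack=$  input=z $  — error: stack empty but input remains

z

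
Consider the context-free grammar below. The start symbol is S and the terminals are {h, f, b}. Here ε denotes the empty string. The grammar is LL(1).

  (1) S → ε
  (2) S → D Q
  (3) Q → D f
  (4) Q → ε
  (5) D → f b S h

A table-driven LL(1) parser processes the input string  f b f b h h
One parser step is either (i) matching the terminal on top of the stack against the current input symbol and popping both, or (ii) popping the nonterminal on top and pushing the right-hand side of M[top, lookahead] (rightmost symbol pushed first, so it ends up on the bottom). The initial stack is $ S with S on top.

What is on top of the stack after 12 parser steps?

Q

step 1: stack=$ S  input=f b f b h h $  — expand S → D Q
step 2: stack=$ Q D  input=f b f b h h $  — expand D → f b S h
step 3: stack=$ Q h S b f  input=f b f b h h $  — match f
step 4: stack=$ Q h S b  input=b f b h h $  — match b
step 5: stack=$ Q h S  input=f b h h $  — expand S → D Q
step 6: stack=$ Q h Q D  input=f b h h $  — expand D → f b S h
step 7: stack=$ Q h Q h S b f  input=f b h h $  — match f
step 8: stack=$ Q h Q h S b  input=b h h $  — match b
step 9: stack=$ Q h Q h S  input=h h $  — expand S → ε
step 10: stack=$ Q h Q h  input=h h $  — match h
step 11: stack=$ Q h Q  input=h $  — expand Q → ε
step 12: stack=$ Q h  input=h $  — match h
Stack after step 12: $ Q (top = Q).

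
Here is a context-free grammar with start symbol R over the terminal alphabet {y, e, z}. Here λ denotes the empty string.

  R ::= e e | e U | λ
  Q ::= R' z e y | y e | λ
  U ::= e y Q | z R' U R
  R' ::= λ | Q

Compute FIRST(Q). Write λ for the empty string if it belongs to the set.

FIRST(R): from R::=e e we get {e}; from R::=e U we get {e}; from R::=λ we get {λ}. So FIRST(R) = {λ, e}.
FIRST(U): from U::=e y Q we get {e}; from U::=z R' U R we get {z}. So FIRST(U) = {e, z}.
FIRST(Q): from Q::=R' z e y we get {y, z}; from Q::=y e we get {y}; from Q::=λ we get {λ}. So FIRST(Q) = {λ, y, z}.
FIRST(R'): from R'::=λ we get {λ}; from R'::=Q we get {λ, y, z}. So FIRST(R') = {λ, y, z}.

{λ, y, z}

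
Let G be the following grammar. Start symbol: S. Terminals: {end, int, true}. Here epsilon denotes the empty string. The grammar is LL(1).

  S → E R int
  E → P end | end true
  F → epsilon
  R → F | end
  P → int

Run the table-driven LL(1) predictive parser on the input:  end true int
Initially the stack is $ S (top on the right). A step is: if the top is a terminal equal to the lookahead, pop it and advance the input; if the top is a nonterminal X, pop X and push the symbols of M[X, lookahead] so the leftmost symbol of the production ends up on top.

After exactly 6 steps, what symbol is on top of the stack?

int

     Stack             Input           Action
  1  $ S               end true int $  expand S → E R int
  2  $ int R E         end true int $  expand E → end true
  3  $ int R true end  end true int $  match end
  4  $ int R true      true int $      match true
  5  $ int R           int $           expand R → F
  6  $ int F           int $           expand F → epsilon
Stack after step 6: $ int (top = int).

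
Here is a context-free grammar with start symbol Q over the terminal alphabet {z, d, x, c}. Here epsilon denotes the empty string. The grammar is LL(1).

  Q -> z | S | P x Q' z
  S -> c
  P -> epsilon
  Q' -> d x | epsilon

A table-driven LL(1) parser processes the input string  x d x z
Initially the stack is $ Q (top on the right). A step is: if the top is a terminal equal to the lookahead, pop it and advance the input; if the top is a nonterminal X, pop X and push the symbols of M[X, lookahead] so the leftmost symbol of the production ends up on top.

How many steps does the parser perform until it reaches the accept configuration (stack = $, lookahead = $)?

     Stack       Input      Action
  1  $ Q         x d x z $  expand Q -> P x Q' z
  2  $ z Q' x P  x d x z $  expand P -> epsilon
  3  $ z Q' x    x d x z $  match x
  4  $ z Q'      d x z $    expand Q' -> d x
  5  $ z x d     d x z $    match d
  6  $ z x       x z $      match x
  7  $ z         z $        match z
Accept reached after 7 steps.

7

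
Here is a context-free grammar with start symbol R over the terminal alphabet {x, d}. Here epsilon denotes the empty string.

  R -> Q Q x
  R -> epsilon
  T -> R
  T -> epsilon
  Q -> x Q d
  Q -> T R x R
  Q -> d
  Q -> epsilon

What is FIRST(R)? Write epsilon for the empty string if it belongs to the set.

FIRST(R) = {epsilon, d, x}  (via Q Q x)
FIRST(T) = {epsilon, d, x}  (via R)
FIRST(Q) = {epsilon, d, x}  (via T R x R)

{epsilon, d, x}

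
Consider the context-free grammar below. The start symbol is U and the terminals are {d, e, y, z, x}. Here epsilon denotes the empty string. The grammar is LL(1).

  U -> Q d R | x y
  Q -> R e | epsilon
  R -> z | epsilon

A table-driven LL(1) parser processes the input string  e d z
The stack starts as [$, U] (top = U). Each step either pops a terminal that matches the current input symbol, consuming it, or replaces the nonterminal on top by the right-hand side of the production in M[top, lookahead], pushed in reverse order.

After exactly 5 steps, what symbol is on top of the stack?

R

step 1: stack=$ U  input=e d z $  — expand U -> Q d R
step 2: stack=$ R d Q  input=e d z $  — expand Q -> R e
step 3: stack=$ R d e R  input=e d z $  — expand R -> epsilon
step 4: stack=$ R d e  input=e d z $  — match e
step 5: stack=$ R d  input=d z $  — match d
Stack after step 5: $ R (top = R).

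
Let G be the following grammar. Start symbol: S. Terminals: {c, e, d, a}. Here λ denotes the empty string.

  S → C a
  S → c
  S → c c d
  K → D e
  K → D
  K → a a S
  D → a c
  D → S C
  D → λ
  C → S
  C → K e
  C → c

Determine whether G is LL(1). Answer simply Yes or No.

FIRST(S) = {a, c, e}
FIRST(K) = {λ, a, c, e}
FIRST(D) = {λ, a, c, e}
FIRST(C) = {a, c, e}
FOLLOW(S) = {$, a, c, e}
FOLLOW(K) = {e}
FOLLOW(D) = {e}
FOLLOW(C) = {a, e}
Cell M[C, a] receives both C → S and C → K e — the grammar is not LL(1).

No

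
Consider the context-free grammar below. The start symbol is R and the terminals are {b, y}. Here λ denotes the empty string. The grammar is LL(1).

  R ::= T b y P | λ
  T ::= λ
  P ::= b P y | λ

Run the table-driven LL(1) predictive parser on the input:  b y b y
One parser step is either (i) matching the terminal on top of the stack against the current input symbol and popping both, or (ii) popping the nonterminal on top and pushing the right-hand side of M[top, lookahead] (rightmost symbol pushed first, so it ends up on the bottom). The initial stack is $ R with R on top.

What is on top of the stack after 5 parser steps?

b

     Stack      Input      Action
  1  $ R        b y b y $  expand R ::= T b y P
  2  $ P y b T  b y b y $  expand T ::= λ
  3  $ P y b    b y b y $  match b
  4  $ P y      y b y $    match y
  5  $ P        b y $      expand P ::= b P y
Stack after step 5: $ y P b (top = b).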